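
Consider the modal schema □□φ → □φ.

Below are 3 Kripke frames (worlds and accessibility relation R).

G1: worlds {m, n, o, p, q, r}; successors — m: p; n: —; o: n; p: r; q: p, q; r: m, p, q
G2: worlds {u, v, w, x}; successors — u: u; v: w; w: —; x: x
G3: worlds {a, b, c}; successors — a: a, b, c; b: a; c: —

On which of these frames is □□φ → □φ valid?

G3

The schema corresponds to density: ∀x ∀y (Rxy → ∃z (Rxz ∧ Rzy)).
G1: fails — Ron but no z with Roz and Rzn.
G2: fails — Rvw but no z with Rvz and Rzw.
G3: holds.
Valid on: G3.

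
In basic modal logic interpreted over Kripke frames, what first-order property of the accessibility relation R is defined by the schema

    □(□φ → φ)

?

shift-reflexivity: ∀x ∀y (Rxy → Ryy)

This schema is the T□ axiom.
It corresponds to shift-reflexivity: ∀x ∀y (Rxy → Ryy).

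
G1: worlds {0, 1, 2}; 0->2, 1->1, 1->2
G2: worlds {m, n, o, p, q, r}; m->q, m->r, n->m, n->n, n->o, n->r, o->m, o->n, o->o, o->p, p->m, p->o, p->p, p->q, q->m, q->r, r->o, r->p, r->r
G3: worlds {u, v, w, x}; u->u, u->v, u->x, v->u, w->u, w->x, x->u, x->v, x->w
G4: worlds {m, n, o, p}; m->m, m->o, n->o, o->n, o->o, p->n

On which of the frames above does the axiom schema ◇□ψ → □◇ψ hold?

G3, G4

The schema corresponds to convergence: ∀x ∀y ∀z (Rxy ∧ Rxz → ∃w (Ryw ∧ Rzw)).
G1: fails — R02 and R02 but 2 and 2 have no common successor.
G2: fails — Rnm and Rno but m and o have no common successor.
G3: satisfies the condition.
G4: satisfies the condition.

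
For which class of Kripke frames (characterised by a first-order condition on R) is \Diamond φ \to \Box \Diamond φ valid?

the Euclidean property

This schema is the 5 axiom.
It corresponds to the Euclidean property: \forall x \forall y \forall z (Rxy \wedge Rxz \to Ryz).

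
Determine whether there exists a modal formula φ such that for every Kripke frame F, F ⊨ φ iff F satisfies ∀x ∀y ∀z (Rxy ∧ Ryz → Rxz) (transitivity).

The condition is transitivity. A defining modal formula is □r → □□r.

Definable; □r → □□r defines it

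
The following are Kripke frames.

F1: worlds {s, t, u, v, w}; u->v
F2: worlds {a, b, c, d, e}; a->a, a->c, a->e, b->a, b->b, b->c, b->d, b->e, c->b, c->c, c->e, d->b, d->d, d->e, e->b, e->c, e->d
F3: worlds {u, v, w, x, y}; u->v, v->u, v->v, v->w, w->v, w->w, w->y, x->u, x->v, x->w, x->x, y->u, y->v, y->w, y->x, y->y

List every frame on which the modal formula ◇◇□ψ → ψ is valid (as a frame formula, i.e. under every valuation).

The schema corresponds to a generalized confluence (Geach) condition: ∀x ∀y (xR²y → ∃w (yRw ∧ x = w)).
F1: holds.
F2: fails — aR²c but no w with cRw and a=w.
F3: fails — uR²u but no t with uRt and u=t.

F1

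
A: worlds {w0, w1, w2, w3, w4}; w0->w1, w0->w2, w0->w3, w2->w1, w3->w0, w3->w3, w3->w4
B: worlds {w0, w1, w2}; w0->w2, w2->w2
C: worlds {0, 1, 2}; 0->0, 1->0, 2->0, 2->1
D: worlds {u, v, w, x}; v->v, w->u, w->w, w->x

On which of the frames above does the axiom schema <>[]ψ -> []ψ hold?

The schema corresponds to the Euclidean property: forall x forall y forall z (Rxy & Rxz -> Ryz).
A: fails — Rw0w1 and Rw0w1 but not Rw1w1.
B: satisfies the condition.
C: fails — R20 and R21 but not R01.
D: fails — Rwu and Rww but not Ruw.

B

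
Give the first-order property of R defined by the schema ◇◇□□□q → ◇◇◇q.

∀x ∀y (xR²y → ∃w (yR³w ∧ xR³w))

This is a Sahlqvist (Geach-type) schema ◇^2□^3q → □^0◇^3q.
First-order correspondent: ∀x ∀y (xR²y → ∃w (yR³w ∧ xR³w)).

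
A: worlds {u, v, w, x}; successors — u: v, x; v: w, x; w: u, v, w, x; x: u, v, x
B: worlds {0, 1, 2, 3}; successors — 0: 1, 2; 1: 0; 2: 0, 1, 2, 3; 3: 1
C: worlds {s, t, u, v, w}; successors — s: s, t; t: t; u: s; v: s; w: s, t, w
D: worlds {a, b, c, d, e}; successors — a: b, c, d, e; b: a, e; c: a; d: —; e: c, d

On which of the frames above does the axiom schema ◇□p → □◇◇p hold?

A, C

This is the axiom for a generalized confluence (Geach) condition; its first-order frame correspondent is ∀x ∀y ∀z ((xRy ∧ xRz) → ∃w (yRw ∧ zR²w)).
A: holds.
B: fails — 0R1, 0R1 but no w with 1Rw and 1R²w.
C: holds.
D: fails — aRb, aRd but no w with bRw and dR²w.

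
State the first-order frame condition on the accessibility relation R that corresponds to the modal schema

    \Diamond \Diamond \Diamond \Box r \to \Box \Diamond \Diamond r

\forall x \forall y \forall z ((x R^3 y \wedge xRz) \to \exists w (yRw \wedge z R^2 w))

This is a Sahlqvist (Geach-type) schema ◇^3□^1r → □^1◇^2r.
Minimal-valuation argument: fix x; take any y with xR^3y and any z with xR^1z. Set V(r) to the set of worlds R-reachable from y in exactly 1 step. Then □^1r holds at y, so the antecedent holds at x; validity forces ◇^2r at z, giving a w with zR^2w and yR^1w.
First-order correspondent: \forall x \forall y \forall z ((x R^3 y \wedge xRz) \to \exists w (yRw \wedge z R^2 w)).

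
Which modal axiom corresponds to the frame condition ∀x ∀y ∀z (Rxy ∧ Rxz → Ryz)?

This is the Euclidean property; the standard corresponding axiom is 5: ◇ψ → □◇ψ.

◇ψ → □◇ψ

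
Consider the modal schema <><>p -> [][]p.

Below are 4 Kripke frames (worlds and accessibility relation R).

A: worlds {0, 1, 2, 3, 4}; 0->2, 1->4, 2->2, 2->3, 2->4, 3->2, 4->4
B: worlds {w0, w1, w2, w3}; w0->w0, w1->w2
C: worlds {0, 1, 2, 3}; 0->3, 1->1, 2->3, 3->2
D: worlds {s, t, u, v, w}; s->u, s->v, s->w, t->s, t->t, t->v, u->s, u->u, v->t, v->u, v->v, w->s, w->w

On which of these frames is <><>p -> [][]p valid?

Frame correspondent (Sahlqvist): forall x forall y forall z ((x R^2 y & x R^2 z) -> exists w (y = w & z = w)) — i.e. a generalized confluence (Geach) condition.
A: fails — 0R²2, 0R²3 but 2 ≠ 3.
B: satisfies the condition.
C: satisfies the condition.
D: fails — sR²s, sR²t but s ≠ t.

B, C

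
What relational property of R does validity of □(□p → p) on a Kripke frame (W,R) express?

Suppose □(□p→p) is valid. Take Rxy and set V(p)={w : Ryw}. Then at y, □p holds; since □(□p→p) at x, □p→p at y, so p at y, i.e. Ryy.
Conversely, on a frame with shift-reflexivity the schema holds at every world under every valuation.
So the correspondent is shift-reflexivity.

shift-reflexivity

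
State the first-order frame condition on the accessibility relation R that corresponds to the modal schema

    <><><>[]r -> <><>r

forall x forall y (x R^3 y -> exists w (yRw & x R^2 w))

This is a Sahlqvist (Geach-type) schema ◇^3□^1r → □^0◇^2r.
Minimal-valuation argument: fix x; take any y with xR^3y and any z with xR^0z. Set V(r) to the set of worlds R-reachable from y in exactly 1 step. Then □^1r holds at y, so the antecedent holds at x; validity forces ◇^2r at z, giving a w with zR^2w and yR^1w.
First-order correspondent: forall x forall y (x R^3 y -> exists w (yRw & x R^2 w)).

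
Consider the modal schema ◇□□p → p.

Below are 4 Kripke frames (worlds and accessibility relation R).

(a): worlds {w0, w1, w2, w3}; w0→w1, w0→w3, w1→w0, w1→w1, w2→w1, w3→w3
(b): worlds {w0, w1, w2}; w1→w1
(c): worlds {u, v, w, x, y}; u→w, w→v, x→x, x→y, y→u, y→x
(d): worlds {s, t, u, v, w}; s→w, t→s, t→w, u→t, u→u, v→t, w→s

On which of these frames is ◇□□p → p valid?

(b)

The schema corresponds to a generalized confluence (Geach) condition: ∀x ∀y (xRy → ∃w (yR²w ∧ x = w)).
(a): fails — w0Rw3 but no w with w3R²w and w0=w.
(b): satisfies the condition.
(c): fails — uRw but no t with wR²t and u=t.
(d): fails — sRw but no w* with wR²w* and s=w*.
Valid on: (b).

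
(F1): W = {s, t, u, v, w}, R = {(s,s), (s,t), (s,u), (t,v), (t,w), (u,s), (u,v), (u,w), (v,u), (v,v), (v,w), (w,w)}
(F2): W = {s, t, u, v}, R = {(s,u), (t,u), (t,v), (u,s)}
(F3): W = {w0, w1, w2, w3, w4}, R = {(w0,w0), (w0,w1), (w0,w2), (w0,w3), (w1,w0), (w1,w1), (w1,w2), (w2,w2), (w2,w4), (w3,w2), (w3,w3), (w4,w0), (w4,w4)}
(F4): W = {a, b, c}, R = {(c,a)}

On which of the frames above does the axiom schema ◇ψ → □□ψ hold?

The schema corresponds to a generalized confluence (Geach) condition: ∀x ∀y ∀z ((xRy ∧ xR²z) → ∃w (y = w ∧ z = w)).
(F1): fails — sRs, sR²t but s ≠ t.
(F2): fails — sRu, sR²s but u ≠ s.
(F3): fails — w0Rw0, w0R²w1 but w0 ≠ w1.
(F4): condition met.
Valid on: (F4).

(F4)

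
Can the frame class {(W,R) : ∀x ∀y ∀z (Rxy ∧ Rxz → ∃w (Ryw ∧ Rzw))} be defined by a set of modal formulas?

This is a Sahlqvist condition; the .2 axiom ◇□r → □◇r defines it.
Suppose ◇□r→□◇r is valid. Take Rxy, Rxz and set V(r)={w : Ryw}. Then □r at y so ◇□r at x, so □◇r at x, so ◇r at z, giving w with Rzw and Ryw.

Yes, by ◇□r → □◇r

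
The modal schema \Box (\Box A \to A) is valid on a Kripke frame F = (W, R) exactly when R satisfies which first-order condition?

This is the T□ axiom.
It corresponds to shift-reflexivity: \forall x \forall y (Rxy \to Ryy).

shift-reflexivity: \forall x \forall y (Rxy \to Ryy)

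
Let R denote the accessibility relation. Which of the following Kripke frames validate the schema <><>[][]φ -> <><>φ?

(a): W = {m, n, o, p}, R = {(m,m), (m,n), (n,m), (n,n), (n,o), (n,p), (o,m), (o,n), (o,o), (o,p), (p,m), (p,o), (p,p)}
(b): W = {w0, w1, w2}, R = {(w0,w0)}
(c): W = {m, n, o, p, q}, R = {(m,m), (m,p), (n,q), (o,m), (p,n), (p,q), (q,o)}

(a), (b)

The schema corresponds to a generalized confluence (Geach) condition: forall x forall y (x R^2 y -> exists w (y R^2 w & x R^2 w)).
(a): satisfies the condition.
(b): satisfies the condition.
(c): fails — mR²n but no w with nR²w and mR²w.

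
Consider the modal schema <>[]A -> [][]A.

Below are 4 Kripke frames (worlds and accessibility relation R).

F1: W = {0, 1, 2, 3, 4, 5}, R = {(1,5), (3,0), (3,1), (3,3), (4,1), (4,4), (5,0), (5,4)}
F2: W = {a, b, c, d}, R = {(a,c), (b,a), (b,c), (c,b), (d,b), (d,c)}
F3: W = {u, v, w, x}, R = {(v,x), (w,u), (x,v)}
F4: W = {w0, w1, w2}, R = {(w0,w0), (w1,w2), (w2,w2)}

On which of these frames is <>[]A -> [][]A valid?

F3, F4

The schema corresponds to a generalized confluence (Geach) condition: forall x forall y forall z ((xRy & x R^2 z) -> exists w (yRw & z = w)).
F1: fails — 3R0, 3R²0 but no w with 0Rw and 0=w.
F2: fails — bRa, bR²b but no w with aRw and b=w.
F3: condition met.
F4: condition met.
Valid on: F3, F4.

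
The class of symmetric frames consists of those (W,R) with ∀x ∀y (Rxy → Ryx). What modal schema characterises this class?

The condition is symmetry. The B schema q → □◇q defines it.
Suppose q→□◇q is valid. Take Rxy and set V(q)={x}. Then q at x, so □◇q at x, so ◇q at y, so some z with Ryz has q; z=x, i.e. Ryx.

q → □◇q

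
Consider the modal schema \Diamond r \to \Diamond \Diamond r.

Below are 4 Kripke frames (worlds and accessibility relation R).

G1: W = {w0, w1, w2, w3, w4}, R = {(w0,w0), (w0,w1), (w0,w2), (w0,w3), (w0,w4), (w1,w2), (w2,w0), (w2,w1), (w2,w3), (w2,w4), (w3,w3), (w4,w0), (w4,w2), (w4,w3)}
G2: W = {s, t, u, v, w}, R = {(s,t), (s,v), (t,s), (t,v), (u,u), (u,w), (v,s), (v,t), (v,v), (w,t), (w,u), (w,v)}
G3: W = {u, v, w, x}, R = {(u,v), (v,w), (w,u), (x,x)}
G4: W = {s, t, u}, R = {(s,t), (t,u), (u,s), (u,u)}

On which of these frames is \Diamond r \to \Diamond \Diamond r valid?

G2

This is the axiom for a generalized confluence (Geach) condition; its first-order frame correspondent is \forall x \forall y (xRy \to \exists w (y = w \wedge x R^2 w)).
G1: fails — w1Rw2 but no w with w2=w and w1R²w.
G2: condition met.
G3: fails — uRv but no t with v=t and uR²t.
G4: fails — sRt but no w with t=w and sR²w.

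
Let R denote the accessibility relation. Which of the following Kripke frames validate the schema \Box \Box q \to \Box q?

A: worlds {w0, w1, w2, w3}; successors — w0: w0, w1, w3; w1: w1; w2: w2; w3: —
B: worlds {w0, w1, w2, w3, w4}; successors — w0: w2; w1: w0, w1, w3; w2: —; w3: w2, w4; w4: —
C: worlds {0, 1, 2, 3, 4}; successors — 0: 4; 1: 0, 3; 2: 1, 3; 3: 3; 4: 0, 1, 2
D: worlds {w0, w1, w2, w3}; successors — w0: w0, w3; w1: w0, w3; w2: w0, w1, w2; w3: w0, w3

A, D

This is the axiom for density; its first-order frame correspondent is \forall x \forall y (Rxy \to \exists z (Rxz \wedge Rzy)).
A: holds.
B: fails — Rw3w2 but no z with Rw3z and Rzw2.
C: fails — R10 but no z with R1z and Rz0.
D: holds.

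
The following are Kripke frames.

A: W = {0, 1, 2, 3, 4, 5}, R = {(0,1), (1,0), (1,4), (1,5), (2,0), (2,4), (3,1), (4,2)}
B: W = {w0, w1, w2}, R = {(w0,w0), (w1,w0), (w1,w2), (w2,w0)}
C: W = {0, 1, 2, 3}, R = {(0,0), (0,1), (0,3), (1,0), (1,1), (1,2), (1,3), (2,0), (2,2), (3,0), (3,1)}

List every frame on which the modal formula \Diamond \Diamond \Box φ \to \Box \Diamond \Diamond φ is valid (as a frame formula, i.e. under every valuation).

B, C

The schema corresponds to a generalized confluence (Geach) condition: \forall x \forall y \forall z ((x R^2 y \wedge xRz) \to \exists w (yRw \wedge z R^2 w)).
A: fails — 0R²5, 0R1 but no w with 5Rw and 1R²w.
B: satisfies the condition.
C: satisfies the condition.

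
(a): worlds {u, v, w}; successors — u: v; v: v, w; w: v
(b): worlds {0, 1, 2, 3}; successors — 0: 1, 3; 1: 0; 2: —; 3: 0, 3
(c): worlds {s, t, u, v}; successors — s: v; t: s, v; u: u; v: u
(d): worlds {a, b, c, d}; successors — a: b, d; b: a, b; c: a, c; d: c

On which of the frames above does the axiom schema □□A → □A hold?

(a)

This is the axiom for density; its first-order frame correspondent is ∀x ∀y (Rxy → ∃z (Rxz ∧ Rzy)).
(a): condition met.
(b): fails — R10 but no z with R1z and Rz0.
(c): fails — Rts but no z with Rtz and Rzs.
(d): fails — Rad but no z with Raz and Rzd.
Valid on: (a).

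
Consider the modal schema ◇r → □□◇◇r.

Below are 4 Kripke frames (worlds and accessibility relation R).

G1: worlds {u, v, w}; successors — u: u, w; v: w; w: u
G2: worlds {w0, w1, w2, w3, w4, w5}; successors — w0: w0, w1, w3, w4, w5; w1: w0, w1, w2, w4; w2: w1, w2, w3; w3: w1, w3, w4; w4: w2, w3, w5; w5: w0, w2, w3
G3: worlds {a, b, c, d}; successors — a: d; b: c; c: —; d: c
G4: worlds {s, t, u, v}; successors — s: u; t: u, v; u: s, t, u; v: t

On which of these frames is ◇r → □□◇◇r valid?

The schema corresponds to a generalized confluence (Geach) condition: ∀x ∀y ∀z ((xRy ∧ xR²z) → ∃w (y = w ∧ zR²w)).
G1: ✓.
G2: fails — w0Rw5, w0R²w2 but no w with w5=w and w2R²w.
G3: fails — aRd, aR²c but no w with d=w and cR²w.
G4: fails — tRv, tR²s but no w with v=w and sR²w.

G1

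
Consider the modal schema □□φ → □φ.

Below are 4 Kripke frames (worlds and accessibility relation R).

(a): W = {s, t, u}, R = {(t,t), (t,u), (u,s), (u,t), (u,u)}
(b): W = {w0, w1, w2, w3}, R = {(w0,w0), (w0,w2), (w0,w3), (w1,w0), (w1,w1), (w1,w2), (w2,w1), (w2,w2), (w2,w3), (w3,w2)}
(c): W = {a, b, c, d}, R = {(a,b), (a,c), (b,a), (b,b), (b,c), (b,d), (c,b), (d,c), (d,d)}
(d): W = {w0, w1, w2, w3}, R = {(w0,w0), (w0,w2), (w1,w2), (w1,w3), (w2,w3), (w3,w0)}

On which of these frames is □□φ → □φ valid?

Frame correspondent (Sahlqvist): ∀x ∀y (Rxy → ∃z (Rxz ∧ Rzy)) — i.e. density.
(a): satisfies the condition.
(b): satisfies the condition.
(c): satisfies the condition.
(d): fails — Rw1w2 but no z with Rw1z and Rzw2.
Valid on: (a), (b), (c).

(a), (b), (c)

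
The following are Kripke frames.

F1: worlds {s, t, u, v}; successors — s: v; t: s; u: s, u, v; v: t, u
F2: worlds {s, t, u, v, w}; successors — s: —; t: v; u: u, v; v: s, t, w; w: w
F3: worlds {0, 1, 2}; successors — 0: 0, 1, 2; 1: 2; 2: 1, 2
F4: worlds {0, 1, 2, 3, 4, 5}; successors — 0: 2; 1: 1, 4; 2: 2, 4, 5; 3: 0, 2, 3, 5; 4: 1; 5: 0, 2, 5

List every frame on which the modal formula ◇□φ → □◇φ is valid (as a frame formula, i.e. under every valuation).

The schema corresponds to convergence: ∀x ∀y ∀z (Rxy ∧ Rxz → ∃w (Ryw ∧ Rzw)).
F1: fails — Ruv and Rus but v and s have no common successor.
F2: fails — Ruv and Ruu but v and u have no common successor.
F3: holds.
F4: fails — R25 and R24 but 5 and 4 have no common successor.
Valid on: F3.

F3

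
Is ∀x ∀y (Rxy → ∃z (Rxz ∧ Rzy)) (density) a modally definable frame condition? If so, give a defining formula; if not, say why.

This is a Sahlqvist condition; the C4 axiom □□p → □p defines it.

Definable; □□p → □p defines it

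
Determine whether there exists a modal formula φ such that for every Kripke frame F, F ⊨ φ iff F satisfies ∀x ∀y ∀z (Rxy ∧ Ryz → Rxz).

Yes — defined by □p → □□p

The condition is transitivity. A defining modal formula is □p → □□p.
Suppose □p→□□p is valid. Take Rxy, Ryz and set V(p)={w : Rxw}. Then □p at x, so □□p at x, so □p at y, so p at z, i.e. Rxz.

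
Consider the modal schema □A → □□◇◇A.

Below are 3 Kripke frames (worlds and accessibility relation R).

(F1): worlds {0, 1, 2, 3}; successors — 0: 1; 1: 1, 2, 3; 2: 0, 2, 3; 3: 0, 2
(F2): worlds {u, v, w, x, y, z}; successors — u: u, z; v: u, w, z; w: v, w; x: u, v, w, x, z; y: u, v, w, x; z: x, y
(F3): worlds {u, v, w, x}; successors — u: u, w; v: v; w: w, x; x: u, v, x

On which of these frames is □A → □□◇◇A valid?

Frame correspondent (Sahlqvist): ∀x ∀z (xR²z → ∃w (xRw ∧ zR²w)) — i.e. a generalized confluence (Geach) condition.
(F1): condition met.
(F2): fails — wR²u but no t with wRt and uR²t.
(F3): fails — wR²v but no t with wRt and vR²t.

(F1)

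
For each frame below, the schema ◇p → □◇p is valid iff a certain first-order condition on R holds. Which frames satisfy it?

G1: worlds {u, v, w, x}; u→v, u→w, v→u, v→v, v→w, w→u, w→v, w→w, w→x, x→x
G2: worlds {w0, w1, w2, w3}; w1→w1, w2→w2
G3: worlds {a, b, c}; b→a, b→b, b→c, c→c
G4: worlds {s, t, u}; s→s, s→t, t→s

Frame correspondent (Sahlqvist): ∀x ∀y ∀z (Rxy ∧ Rxz → Ryz) — i.e. the Euclidean property.
G1: fails — Rvu and Rvu but not Ruu.
G2: holds.
G3: fails — Rba and Rba but not Raa.
G4: fails — Rst and Rst but not Rtt.

G2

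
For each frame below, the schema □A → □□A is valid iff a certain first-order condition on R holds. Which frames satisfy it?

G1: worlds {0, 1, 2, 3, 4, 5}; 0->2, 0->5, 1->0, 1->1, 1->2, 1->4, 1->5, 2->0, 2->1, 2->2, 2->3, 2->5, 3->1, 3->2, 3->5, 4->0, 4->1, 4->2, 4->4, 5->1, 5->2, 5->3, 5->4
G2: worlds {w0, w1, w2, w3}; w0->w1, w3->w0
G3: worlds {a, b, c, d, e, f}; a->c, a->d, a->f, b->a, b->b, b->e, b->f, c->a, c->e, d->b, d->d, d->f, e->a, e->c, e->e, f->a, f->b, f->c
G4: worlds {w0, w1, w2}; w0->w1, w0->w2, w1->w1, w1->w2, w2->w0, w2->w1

none

Frame correspondent (Sahlqvist): ∀x ∀y ∀z (Rxy ∧ Ryz → Rxz) — i.e. transitivity.
G1: fails — R53 and R35 but not R55.
G2: fails — Rw3w0 and Rw0w1 but not Rw3w1.
G3: fails — Rbf and Rfc but not Rbc.
G4: fails — Rw1w2 and Rw2w0 but not Rw1w0.
Valid on no frame.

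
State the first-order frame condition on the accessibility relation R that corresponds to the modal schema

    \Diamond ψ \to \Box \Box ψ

\forall x \forall y \forall z ((xRy \wedge x R^2 z) \to \exists w (y = w \wedge z = w))

This is a Sahlqvist (Geach-type) schema ◇^1□^0ψ → □^2◇^0ψ.
Minimal-valuation argument: fix x; take any y with xR^1y and any z with xR^2z. Set V(ψ) to the set of worlds R-reachable from y in exactly 0 steps. Then □^0ψ holds at y, so the antecedent holds at x; validity forces ◇^0ψ at z, giving a w with zR^0w and yR^0w.
First-order correspondent: \forall x \forall y \forall z ((xRy \wedge x R^2 z) \to \exists w (y = w \wedge z = w)).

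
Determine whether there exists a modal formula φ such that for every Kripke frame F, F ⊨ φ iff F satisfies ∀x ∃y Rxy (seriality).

Definable; □q → ◇q defines it

Yes: it is seriality, defined by the D schema □q → ◇q.
Suppose □q→◇q is valid. At any x set V(q)=W. Then □q at x, so ◇q at x, so x has a successor.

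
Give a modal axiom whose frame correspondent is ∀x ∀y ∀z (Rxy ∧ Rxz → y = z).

◇s → □s

The condition is partial functionality. The CD schema ◇s → □s defines it.
Suppose ◇s→□s is valid. Take Rxy, Rxz and set V(s)={y}. Then ◇s at x, so □s at x, so s at z, i.e. z=y.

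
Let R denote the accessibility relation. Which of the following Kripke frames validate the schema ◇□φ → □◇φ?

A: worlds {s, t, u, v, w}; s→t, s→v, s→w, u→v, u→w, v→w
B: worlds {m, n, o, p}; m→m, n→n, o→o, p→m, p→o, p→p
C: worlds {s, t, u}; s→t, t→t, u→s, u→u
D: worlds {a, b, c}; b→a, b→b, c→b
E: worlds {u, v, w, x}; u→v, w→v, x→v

none

This is the axiom for convergence; its first-order frame correspondent is ∀x ∀y ∀z (Rxy ∧ Rxz → ∃w (Ryw ∧ Rzw)).
A: fails — Rsv and Rsw but v and w have no common successor.
B: fails — Rpm and Rpo but m and o have no common successor.
C: fails — Rus and Ruu but s and u have no common successor.
D: fails — Rba and Rba but a and a have no common successor.
E: fails — Ruv and Ruv but v and v have no common successor.
Valid on no frame.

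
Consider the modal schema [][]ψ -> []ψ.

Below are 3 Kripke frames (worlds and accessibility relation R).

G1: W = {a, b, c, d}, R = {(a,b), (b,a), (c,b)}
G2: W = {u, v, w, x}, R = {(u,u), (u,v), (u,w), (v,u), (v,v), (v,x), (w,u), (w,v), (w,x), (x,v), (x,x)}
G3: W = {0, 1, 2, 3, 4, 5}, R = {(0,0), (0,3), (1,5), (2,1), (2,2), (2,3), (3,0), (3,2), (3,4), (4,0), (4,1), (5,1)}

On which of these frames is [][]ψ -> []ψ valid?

G2

This is the axiom for density; its first-order frame correspondent is forall x forall y (Rxy -> exists z (Rxz & Rzy)).
G1: fails — Rab but no z with Raz and Rzb.
G2: holds.
G3: fails — R34 but no z with R3z and Rz4.
Valid on: G2.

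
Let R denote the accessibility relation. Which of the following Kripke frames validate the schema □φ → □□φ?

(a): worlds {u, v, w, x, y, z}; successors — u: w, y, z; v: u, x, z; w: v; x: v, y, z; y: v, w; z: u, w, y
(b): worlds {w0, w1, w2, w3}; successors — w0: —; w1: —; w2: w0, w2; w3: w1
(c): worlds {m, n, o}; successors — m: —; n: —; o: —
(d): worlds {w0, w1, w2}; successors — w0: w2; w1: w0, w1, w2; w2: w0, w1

(b), (c)

The schema corresponds to transitivity: ∀x ∀y ∀z (Rxy ∧ Ryz → Rxz).
(a): fails — Ruz and Rzu but not Ruu.
(b): condition met.
(c): condition met.
(d): fails — Rw0w2 and Rw2w1 but not Rw0w1.
Valid on: (b), (c).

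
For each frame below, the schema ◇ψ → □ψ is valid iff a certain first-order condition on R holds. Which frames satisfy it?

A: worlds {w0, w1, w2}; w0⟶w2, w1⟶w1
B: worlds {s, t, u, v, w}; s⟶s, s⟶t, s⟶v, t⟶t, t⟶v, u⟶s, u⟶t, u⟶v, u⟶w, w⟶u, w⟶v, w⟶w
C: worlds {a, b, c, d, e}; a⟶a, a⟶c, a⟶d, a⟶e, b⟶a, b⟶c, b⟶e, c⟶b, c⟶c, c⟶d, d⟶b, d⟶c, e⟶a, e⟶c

A

Frame correspondent (Sahlqvist): ∀x ∀y ∀z (Rxy ∧ Rxz → y = z) — i.e. partial functionality.
A: holds.
B: fails — s sees both s and t.
C: fails — a sees both a and c.
Valid on: A.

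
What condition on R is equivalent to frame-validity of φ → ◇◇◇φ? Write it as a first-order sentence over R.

This is a Sahlqvist (Geach-type) schema ◇^0□^0φ → □^0◇^3φ.
First-order correspondent: ∀x ∃w (x = w ∧ xR³w).

∀x ∃w (x = w ∧ xR³w)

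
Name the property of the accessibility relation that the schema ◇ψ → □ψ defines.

Suppose ◇ψ→□ψ is valid. Take Rxy, Rxz and set V(ψ)={y}. Then ◇ψ at x, so □ψ at x, so ψ at z, i.e. z=y.

Partial functionality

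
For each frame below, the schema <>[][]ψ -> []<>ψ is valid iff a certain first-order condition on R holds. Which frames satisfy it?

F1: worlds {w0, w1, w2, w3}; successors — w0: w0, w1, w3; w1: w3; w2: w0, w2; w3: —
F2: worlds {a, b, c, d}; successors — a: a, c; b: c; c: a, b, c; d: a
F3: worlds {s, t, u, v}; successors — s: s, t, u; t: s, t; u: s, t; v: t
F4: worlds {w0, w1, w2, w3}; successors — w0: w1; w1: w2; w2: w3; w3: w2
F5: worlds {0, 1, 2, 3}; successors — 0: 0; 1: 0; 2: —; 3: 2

The schema corresponds to a generalized confluence (Geach) condition: forall x forall y forall z ((xRy & xRz) -> exists w (y R^2 w & zRw)).
F1: fails — w0Rw0, w0Rw3 but no w with w0R²w and w3Rw.
F2: ✓.
F3: ✓.
F4: fails — w0Rw1, w0Rw1 but no w with w1R²w and w1Rw.
F5: fails — 3R2, 3R2 but no w with 2R²w and 2Rw.
Valid on: F2, F3.

F2, F3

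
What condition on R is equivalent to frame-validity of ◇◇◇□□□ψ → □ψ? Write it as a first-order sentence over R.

∀x ∀y ∀z ((xR³y ∧ xRz) → ∃w (yR³w ∧ z = w))

This is a Sahlqvist (Geach-type) schema ◇^3□^3ψ → □^1◇^0ψ.
First-order correspondent: ∀x ∀y ∀z ((xR³y ∧ xRz) → ∃w (yR³w ∧ z = w)).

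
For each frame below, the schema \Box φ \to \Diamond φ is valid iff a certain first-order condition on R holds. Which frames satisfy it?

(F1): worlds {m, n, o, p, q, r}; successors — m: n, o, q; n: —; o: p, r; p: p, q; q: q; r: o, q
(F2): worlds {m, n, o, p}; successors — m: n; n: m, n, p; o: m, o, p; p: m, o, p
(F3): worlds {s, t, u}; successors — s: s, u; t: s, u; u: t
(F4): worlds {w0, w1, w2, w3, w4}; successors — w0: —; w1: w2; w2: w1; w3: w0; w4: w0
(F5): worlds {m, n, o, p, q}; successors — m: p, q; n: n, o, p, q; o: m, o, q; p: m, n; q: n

(F2), (F3), (F5)

The schema corresponds to seriality: \forall x \exists y Rxy.
(F1): fails — world n has no successor.
(F2): ✓.
(F3): ✓.
(F4): fails — world w0 has no successor.
(F5): ✓.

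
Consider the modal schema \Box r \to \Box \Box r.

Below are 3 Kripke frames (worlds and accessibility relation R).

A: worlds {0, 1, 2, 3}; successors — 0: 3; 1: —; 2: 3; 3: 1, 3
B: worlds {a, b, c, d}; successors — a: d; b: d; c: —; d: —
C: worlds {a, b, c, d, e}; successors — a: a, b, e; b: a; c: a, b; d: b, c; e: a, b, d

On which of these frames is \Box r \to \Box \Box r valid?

B

The schema corresponds to transitivity: \forall x \forall y \forall z (Rxy \wedge Ryz \to Rxz).
A: fails — R23 and R31 but not R21.
B: holds.
C: fails — Rdc and Rca but not Rda.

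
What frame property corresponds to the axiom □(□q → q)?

Shift-reflexivity

This schema is the T□ axiom.
Its frame correspondent is shift-reflexivity — ∀x ∀y (Rxy → Ryy).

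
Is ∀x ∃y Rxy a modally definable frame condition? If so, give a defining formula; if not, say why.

Yes — defined by □r → ◇r

Yes: it is seriality, defined by the D schema □r → ◇r.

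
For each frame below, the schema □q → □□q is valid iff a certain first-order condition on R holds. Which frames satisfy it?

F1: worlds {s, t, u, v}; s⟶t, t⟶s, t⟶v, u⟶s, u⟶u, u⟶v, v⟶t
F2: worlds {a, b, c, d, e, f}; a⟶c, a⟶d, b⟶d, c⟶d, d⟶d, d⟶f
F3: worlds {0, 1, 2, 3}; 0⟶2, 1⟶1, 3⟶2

F3

Frame correspondent (Sahlqvist): ∀x ∀y ∀z (Rxy ∧ Ryz → Rxz) — i.e. transitivity.
F1: fails — Ruv and Rvt but not Rut.
F2: fails — Rcd and Rdf but not Rcf.
F3: satisfies the condition.
Valid on: F3.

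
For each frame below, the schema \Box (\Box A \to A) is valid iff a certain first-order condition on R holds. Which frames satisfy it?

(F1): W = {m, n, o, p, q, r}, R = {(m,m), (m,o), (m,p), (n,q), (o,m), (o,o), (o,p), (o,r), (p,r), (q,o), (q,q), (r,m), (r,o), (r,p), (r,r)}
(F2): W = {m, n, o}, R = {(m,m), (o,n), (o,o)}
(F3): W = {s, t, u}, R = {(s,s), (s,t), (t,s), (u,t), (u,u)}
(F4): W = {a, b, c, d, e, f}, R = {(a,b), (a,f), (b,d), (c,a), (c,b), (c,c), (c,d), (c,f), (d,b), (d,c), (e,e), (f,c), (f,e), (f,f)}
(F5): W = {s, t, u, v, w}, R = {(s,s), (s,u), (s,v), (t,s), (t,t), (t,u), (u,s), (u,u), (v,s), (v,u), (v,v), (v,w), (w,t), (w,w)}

The schema corresponds to shift-reflexivity: \forall x \forall y (Rxy \to Ryy).
(F1): fails — Rop but not Rpp.
(F2): fails — Ron but not Rnn.
(F3): fails — Rut but not Rtt.
(F4): fails — Rcd but not Rdd.
(F5): satisfies the condition.

(F5)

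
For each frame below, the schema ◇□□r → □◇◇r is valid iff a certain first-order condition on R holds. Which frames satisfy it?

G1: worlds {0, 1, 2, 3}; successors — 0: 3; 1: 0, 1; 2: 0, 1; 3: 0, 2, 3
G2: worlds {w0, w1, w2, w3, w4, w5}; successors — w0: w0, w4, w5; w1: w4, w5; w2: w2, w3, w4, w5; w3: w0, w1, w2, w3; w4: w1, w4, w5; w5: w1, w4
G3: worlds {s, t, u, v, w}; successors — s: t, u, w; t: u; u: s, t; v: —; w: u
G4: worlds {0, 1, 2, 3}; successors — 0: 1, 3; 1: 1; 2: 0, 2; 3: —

G1, G2, G3

Frame correspondent (Sahlqvist): ∀x ∀y ∀z ((xRy ∧ xRz) → ∃w (yR²w ∧ zR²w)) — i.e. a generalized confluence (Geach) condition.
G1: satisfies the condition.
G2: satisfies the condition.
G3: satisfies the condition.
G4: fails — 0R1, 0R3 but no w with 1R²w and 3R²w.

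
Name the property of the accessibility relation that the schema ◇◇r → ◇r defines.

This schema is equivalent to the 4 axiom □r → □□r.
Its frame correspondent is transitivity — ∀x ∀y ∀z (Rxy ∧ Ryz → Rxz).

Transitivity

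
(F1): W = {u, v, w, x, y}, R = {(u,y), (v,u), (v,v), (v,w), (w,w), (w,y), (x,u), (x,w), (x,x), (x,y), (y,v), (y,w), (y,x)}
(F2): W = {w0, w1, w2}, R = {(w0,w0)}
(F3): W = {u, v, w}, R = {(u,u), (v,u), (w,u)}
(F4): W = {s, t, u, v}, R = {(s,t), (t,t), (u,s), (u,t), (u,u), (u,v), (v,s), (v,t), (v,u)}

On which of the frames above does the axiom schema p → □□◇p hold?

The schema corresponds to a generalized confluence (Geach) condition: ∀x ∀z (xR²z → ∃w (x = w ∧ zRw)).
(F1): fails — uR²w but no t with u=t and wRt.
(F2): ✓.
(F3): fails — vR²u but no t with v=t and uRt.
(F4): fails — sR²t but no w with s=w and tRw.
Valid on: (F2).

(F2)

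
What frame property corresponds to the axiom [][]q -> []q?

Suppose □□q→□q is valid. Take Rxy and set V(q)={w : xR²w}. Then □□q at x, so □q at x, so q at y, i.e. ∃z(Rxz∧Rzy).
The converse is a direct semantic check.
Frame condition: forall x forall y (Rxy -> exists z (Rxz & Rzy)).

Density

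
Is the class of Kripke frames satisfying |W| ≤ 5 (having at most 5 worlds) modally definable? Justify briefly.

Modal frame validity is preserved under disjoint unions.
Any modal formula valid on each of 6 disjoint one-world frames is valid on their disjoint union (validity is preserved under disjoint unions). Each one-world frame has |W|=1≤5, but the union has |W|=6.
So the class is not modally definable.

Not modally definable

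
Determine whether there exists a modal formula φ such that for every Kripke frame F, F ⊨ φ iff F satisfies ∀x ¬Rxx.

Any modally definable frame class is closed under surjective bounded morphisms.
The 4-cycle (worlds w0,w1,w2,w3 with w0→w1→w2→w3→w0) is irreflexive, and the map sending every world to a single reflexive point • is a surjective bounded morphism (forth: every edge maps to (•,•); back: every world has a successor). So any modal formula valid on the 4-cycle is also valid on the reflexive point, which is not irreflexive.
So the class is not modally definable.

No — not modally definable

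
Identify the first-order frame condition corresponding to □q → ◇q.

Seriality

This schema is the D axiom.
Its frame correspondent is seriality — ∀x ∃y Rxy.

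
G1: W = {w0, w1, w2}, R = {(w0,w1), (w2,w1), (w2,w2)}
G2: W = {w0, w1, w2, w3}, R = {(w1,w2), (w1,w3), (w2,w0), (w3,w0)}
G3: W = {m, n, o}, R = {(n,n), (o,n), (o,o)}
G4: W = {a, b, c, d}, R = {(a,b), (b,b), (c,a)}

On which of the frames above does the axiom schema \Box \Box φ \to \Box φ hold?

G3

This is the axiom for density; its first-order frame correspondent is \forall x \forall y (Rxy \to \exists z (Rxz \wedge Rzy)).
G1: fails — Rw0w1 but no z with Rw0z and Rzw1.
G2: fails — Rw1w2 but no z with Rw1z and Rzw2.
G3: condition met.
G4: fails — Rca but no z with Rcz and Rza.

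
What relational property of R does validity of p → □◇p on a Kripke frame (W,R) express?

Symmetry

This is the B axiom.
Its frame correspondent is symmetry — ∀x ∀y (Rxy → Ryx).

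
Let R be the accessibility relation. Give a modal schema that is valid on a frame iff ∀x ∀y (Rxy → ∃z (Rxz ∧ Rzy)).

This is density; the standard corresponding axiom is C4: □□p → □p.
Suppose □□p→□p is valid. Take Rxy and set V(p)={w : xR²w}. Then □□p at x, so □p at x, so p at y, i.e. ∃z(Rxz∧Rzy).

□□p → □p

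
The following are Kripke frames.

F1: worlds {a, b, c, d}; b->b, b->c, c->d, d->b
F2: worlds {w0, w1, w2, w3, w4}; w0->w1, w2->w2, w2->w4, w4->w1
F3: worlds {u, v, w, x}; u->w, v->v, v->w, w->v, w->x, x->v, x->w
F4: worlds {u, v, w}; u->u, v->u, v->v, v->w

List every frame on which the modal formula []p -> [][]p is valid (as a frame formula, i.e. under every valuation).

F4

This is the axiom for transitivity; its first-order frame correspondent is forall x forall y forall z (Rxy & Ryz -> Rxz).
F1: fails — Rdb and Rbc but not Rdc.
F2: fails — Rw2w4 and Rw4w1 but not Rw2w1.
F3: fails — Rxw and Rwx but not Rxx.
F4: satisfies the condition.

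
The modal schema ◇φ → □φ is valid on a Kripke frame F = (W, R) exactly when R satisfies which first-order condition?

partial functionality

Suppose ◇φ→□φ is valid. Take Rxy, Rxz and set V(φ)={y}. Then ◇φ at x, so □φ at x, so φ at z, i.e. z=y.
Conversely, on a frame with partial functionality the schema holds at every world under every valuation.
Frame condition: ∀x ∀y ∀z (Rxy ∧ Rxz → y = z).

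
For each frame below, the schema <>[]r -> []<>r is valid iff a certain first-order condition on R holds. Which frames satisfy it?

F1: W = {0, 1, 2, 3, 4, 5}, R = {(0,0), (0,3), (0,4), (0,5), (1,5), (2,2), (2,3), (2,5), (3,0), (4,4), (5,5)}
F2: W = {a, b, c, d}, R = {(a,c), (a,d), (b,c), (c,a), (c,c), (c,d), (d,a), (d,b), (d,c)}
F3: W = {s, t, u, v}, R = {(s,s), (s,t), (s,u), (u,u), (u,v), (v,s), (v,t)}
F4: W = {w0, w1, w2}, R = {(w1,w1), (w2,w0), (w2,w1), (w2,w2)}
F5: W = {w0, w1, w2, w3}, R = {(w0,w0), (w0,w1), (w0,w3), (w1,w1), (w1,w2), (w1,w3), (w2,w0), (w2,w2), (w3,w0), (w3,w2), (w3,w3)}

F2, F5

Frame correspondent (Sahlqvist): forall x forall y forall z (Rxy & Rxz -> exists w (Ryw & Rzw)) — i.e. convergence.
F1: fails — R04 and R03 but 4 and 3 have no common successor.
F2: satisfies the condition.
F3: fails — Rsu and Rst but u and t have no common successor.
F4: fails — Rw2w2 and Rw2w0 but w2 and w0 have no common successor.
F5: satisfies the condition.
Valid on: F2, F5.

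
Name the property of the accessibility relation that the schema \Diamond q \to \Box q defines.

partial functionality: \forall x \forall y \forall z (Rxy \wedge Rxz \to y = z)

This schema is the CD axiom.
It corresponds to partial functionality: \forall x \forall y \forall z (Rxy \wedge Rxz \to y = z).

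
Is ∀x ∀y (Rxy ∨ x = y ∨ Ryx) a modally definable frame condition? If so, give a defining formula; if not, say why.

No — not modally definable

If a class were modally definable it would be closed under disjoint unions (Goldblatt–Thomason).
Take 3 disjoint single-world reflexive frames: each is trivially connected, but their disjoint union has 3 worlds with no edge between distinct components, so it is not connected.
So the class is not modally definable.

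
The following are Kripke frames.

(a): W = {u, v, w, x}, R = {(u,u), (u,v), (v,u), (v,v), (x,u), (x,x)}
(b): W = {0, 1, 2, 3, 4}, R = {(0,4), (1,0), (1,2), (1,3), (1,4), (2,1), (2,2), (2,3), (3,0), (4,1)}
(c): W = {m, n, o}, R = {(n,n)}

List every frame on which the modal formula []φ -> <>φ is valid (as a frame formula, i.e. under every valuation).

The schema corresponds to seriality: forall x exists y Rxy.
(a): fails — world w has no successor.
(b): ✓.
(c): fails — world m has no successor.

(b)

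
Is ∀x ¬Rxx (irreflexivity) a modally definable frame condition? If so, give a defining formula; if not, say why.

If a class were modally definable it would be closed under surjective bounded morphisms (Goldblatt–Thomason).
The 5-cycle (worlds 0,1,2,3,4 with 0→1→2→3→4→0) is irreflexive, and the map sending every world to a single reflexive point • is a surjective bounded morphism (forth: every edge maps to (•,•); back: every world has a successor). So any modal formula valid on the 5-cycle is also valid on the reflexive point, which is not irreflexive.
Hence irreflexivity is not modally definable.

No — not modally definable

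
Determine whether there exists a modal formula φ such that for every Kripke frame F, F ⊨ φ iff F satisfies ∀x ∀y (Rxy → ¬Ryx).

Not modally definable

Modal frame validity is preserved under surjective bounded morphisms.
The 3-cycle (worlds w0,w1,w2 with w0→w1→w2→w0) is asymmetric. Mapping every world to a single reflexive point • is a surjective bounded morphism, and the reflexive point is not asymmetric (R•• but asymmetry requires ¬R••).
Hence asymmetry is not modally definable.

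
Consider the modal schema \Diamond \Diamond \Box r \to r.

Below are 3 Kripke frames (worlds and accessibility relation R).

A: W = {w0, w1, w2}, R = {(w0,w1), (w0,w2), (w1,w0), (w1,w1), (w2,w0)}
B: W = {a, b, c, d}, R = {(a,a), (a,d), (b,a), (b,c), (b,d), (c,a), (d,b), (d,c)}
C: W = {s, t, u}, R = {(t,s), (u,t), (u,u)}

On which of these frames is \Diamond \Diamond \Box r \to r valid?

This is the axiom for a generalized confluence (Geach) condition; its first-order frame correspondent is \forall x \forall y (x R^2 y \to \exists w (yRw \wedge x = w)).
A: fails — w0R²w0 but no w with w0Rw and w0=w.
B: fails — aR²d but no w with dRw and a=w.
C: fails — uR²s but no w with sRw and u=w.
Valid on no frame.

none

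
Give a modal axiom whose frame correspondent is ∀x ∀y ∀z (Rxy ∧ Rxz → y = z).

◇p → □p

A defining formula is ◇p → □p (the CD axiom).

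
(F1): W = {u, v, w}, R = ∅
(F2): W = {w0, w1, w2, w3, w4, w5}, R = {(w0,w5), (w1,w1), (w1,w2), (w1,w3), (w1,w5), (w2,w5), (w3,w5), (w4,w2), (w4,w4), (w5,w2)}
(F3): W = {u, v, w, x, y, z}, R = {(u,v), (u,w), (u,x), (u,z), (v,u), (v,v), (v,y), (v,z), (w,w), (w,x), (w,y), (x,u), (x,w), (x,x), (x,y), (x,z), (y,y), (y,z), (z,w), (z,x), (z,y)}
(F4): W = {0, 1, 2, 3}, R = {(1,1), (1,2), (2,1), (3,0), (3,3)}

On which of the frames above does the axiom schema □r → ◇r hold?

(F2), (F3)

Frame correspondent (Sahlqvist): ∀x ∃y Rxy — i.e. seriality.
(F1): fails — world u has no successor.
(F2): condition met.
(F3): condition met.
(F4): fails — world 0 has no successor.
Valid on: (F2), (F3).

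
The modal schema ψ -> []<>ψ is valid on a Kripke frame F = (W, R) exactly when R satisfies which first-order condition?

symmetry: forall x forall y (Rxy -> Ryx)

Suppose ψ→□◇ψ is valid. Take Rxy and set V(ψ)={x}. Then ψ at x, so □◇ψ at x, so ◇ψ at y, so some z with Ryz has ψ; z=x, i.e. Ryx.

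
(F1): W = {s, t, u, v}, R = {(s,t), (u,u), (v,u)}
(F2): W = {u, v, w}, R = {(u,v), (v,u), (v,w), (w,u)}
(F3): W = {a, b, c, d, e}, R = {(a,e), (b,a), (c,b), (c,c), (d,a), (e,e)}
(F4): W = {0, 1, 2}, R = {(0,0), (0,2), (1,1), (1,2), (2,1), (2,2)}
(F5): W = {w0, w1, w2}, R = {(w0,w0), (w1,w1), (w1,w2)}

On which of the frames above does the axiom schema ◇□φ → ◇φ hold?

Frame correspondent (Sahlqvist): ∀x ∀y (xRy → ∃w (yRw ∧ xRw)) — i.e. a generalized confluence (Geach) condition.
(F1): fails — sRt but no w with tRw and sRw.
(F2): fails — uRv but no t with vRt and uRt.
(F3): fails — bRa but no w with aRw and bRw.
(F4): holds.
(F5): fails — w1Rw2 but no w with w2Rw and w1Rw.
Valid on: (F4).

(F4)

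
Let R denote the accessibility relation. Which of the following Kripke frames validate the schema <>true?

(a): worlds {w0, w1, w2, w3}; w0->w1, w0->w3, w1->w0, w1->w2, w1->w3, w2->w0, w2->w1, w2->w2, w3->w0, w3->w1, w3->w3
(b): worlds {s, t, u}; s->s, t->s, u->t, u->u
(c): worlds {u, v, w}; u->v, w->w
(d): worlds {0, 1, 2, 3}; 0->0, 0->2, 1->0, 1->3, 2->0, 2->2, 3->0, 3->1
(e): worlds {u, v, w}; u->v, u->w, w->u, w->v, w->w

The schema corresponds to seriality: forall x exists y Rxy.
(a): satisfies the condition.
(b): satisfies the condition.
(c): fails — world v has no successor.
(d): satisfies the condition.
(e): fails — world v has no successor.

(a), (b), (d)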